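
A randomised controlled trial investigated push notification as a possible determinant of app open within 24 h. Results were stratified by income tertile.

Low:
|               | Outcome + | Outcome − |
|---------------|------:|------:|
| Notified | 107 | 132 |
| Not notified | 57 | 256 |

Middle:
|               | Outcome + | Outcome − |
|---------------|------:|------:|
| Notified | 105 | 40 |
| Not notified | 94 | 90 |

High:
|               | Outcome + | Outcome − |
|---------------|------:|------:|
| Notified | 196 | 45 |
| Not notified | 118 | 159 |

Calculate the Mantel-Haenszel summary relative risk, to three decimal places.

RR_MH = Σ(aᵢ·n₀ᵢ/nᵢ) / Σ(cᵢ·n₁ᵢ/nᵢ), with n₁ᵢ = aᵢ+bᵢ (exposed), n₀ᵢ = cᵢ+dᵢ (unexposed), nᵢ = n₁ᵢ+n₀ᵢ.
Stratum 1 (Low): n₁ = 239, n₀ = 313, n = 552; a·n₀/n = 107·313/552 = 60.6721; c·n₁/n = 57·239/552 = 24.6793
Stratum 2 (Middle): n₁ = 145, n₀ = 184, n = 329; a·n₀/n = 105·184/329 = 58.7234; c·n₁/n = 94·145/329 = 41.4286
Stratum 3 (High): n₁ = 241, n₀ = 277, n = 518; a·n₀/n = 196·277/518 = 104.8108; c·n₁/n = 118·241/518 = 54.8996
RR_MH = (60.6721 + 58.7234 + 104.8108) / (24.6793 + 41.4286 + 54.8996) = 224.2063 / 121.0075 = 1.85283

1.853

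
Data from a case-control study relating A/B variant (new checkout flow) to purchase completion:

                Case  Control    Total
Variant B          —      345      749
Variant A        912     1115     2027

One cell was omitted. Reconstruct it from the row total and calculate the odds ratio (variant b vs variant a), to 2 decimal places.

The missing cell is in the exposed row: 749 − 345 = 404.
So a = 404, b = 345, c = 912, d = 1115.
OR = (a·d)/(b·c) = (404 × 1115) / (345 × 912) = 450460 / 314640 = 1.43167

1.43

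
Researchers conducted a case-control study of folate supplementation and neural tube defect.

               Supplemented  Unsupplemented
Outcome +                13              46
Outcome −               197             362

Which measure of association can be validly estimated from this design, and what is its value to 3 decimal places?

0.519

Reading the table with exposure as columns: a = 13 (Supplemented, case), b = 197 (Supplemented, non-case), c = 46 (Unsupplemented, case), d = 362.
This is a case-control study: participants were sampled on outcome status, so risks in the source population cannot be estimated directly — relative risk is not valid here. The odds ratio is the appropriate measure.
OR = (a·d)/(b·c) = (13 × 362) / (197 × 46) = 4706 / 9062 = 0.51931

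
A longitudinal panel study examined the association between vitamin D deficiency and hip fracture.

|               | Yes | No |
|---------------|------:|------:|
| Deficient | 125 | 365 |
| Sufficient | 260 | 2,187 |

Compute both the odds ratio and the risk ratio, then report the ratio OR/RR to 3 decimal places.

1.200

Cells: a = 125, b = 365, c = 260, d = 2187.
OR = (125·2187)/(365·260) = 273375/94900 = 2.88066
Risk in exposed = 125/490 = 0.25510; risk in unexposed = 260/2447 = 0.10625; RR = 2.40090
OR/RR = 2.88066 / 2.40090 = 1.19983
The outcome is not rare, so the OR lies further from 1 than the RR.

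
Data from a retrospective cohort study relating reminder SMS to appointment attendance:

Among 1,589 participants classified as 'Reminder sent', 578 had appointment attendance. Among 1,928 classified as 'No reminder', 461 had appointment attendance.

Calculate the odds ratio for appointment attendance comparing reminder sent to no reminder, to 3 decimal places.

From the description: a = 578, b = 1011, c = 461, d = 1467.
OR = (a·d)/(b·c) = (578 × 1467) / (1011 × 461) = 847926 / 466071 = 1.81931
The odds of appointment attendance are about 1.82 times as high in the reminder sent group.

1.819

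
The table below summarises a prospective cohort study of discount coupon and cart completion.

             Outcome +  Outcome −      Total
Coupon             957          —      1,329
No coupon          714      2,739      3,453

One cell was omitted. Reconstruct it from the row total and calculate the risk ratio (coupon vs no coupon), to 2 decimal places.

The missing cell is in the exposed row: 1329 − 957 = 372.
So a = 957, b = 372, c = 714, d = 2739.
RR = [a/(a+b)] / [c/(c+d)] = (957/1329) / (714/3453) = 0.72009/0.20678 = 3.48245

3.48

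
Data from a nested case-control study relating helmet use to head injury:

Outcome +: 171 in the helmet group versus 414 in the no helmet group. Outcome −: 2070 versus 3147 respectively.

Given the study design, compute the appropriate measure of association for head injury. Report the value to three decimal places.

0.628

From the description: a = 171, b = 2070, c = 414, d = 3147.
This is a nested case-control study: participants were sampled on outcome status, so risks in the source population cannot be estimated directly — relative risk is not valid here. The odds ratio is the appropriate measure.
OR = (a·d)/(b·c) = (171 × 3147) / (2070 × 414) = 538137 / 856980 = 0.62795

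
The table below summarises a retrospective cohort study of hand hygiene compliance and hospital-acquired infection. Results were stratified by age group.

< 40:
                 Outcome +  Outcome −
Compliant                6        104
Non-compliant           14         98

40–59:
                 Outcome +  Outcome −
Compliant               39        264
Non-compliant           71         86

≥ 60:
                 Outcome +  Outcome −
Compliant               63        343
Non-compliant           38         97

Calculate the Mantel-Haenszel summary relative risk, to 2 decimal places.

0.39

RR_MH = Σ(aᵢ·n₀ᵢ/nᵢ) / Σ(cᵢ·n₁ᵢ/nᵢ), with n₁ᵢ = aᵢ+bᵢ (exposed), n₀ᵢ = cᵢ+dᵢ (unexposed), nᵢ = n₁ᵢ+n₀ᵢ.
Stratum 1 (< 40): n₁ = 110, n₀ = 112, n = 222; a·n₀/n = 6·112/222 = 3.0270; c·n₁/n = 14·110/222 = 6.9369
Stratum 2 (40–59): n₁ = 303, n₀ = 157, n = 460; a·n₀/n = 39·157/460 = 13.3109; c·n₁/n = 71·303/460 = 46.7674
Stratum 3 (≥ 60): n₁ = 406, n₀ = 135, n = 541; a·n₀/n = 63·135/541 = 15.7209; c·n₁/n = 38·406/541 = 28.5176
RR_MH = (3.0270 + 13.3109 + 15.7209) / (6.9369 + 46.7674 + 28.5176) = 32.0588 / 82.2219 = 0.38991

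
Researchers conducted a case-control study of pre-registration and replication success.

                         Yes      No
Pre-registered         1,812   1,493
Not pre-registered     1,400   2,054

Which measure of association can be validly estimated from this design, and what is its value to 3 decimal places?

Cells: a = 1812, b = 1493, c = 1400, d = 2054.
This is a case-control study: participants were sampled on outcome status, so risks in the source population cannot be estimated directly — relative risk is not valid here. The odds ratio is the appropriate measure.
OR = (a·d)/(b·c) = (1812 × 2054) / (1493 × 1400) = 3721848 / 2090200 = 1.78062

1.781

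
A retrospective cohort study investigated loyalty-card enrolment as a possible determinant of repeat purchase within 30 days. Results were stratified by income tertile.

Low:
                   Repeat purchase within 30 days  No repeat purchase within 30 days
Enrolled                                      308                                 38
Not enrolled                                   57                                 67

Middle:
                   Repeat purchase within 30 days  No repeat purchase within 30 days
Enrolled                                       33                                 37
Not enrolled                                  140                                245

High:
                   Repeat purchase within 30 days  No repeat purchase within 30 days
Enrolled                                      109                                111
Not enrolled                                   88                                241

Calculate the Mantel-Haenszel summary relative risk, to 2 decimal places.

RR_MH = Σ(aᵢ·n₀ᵢ/nᵢ) / Σ(cᵢ·n₁ᵢ/nᵢ), with n₁ᵢ = aᵢ+bᵢ (exposed), n₀ᵢ = cᵢ+dᵢ (unexposed), nᵢ = n₁ᵢ+n₀ᵢ.
Stratum 1 (Low): n₁ = 346, n₀ = 124, n = 470; a·n₀/n = 308·124/470 = 81.2596; c·n₁/n = 57·346/470 = 41.9617
Stratum 2 (Middle): n₁ = 70, n₀ = 385, n = 455; a·n₀/n = 33·385/455 = 27.9231; c·n₁/n = 140·70/455 = 21.5385
Stratum 3 (High): n₁ = 220, n₀ = 329, n = 549; a·n₀/n = 109·329/549 = 65.3206; c·n₁/n = 88·220/549 = 35.2641
RR_MH = (81.2596 + 27.9231 + 65.3206) / (41.9617 + 21.5385 + 35.2641) = 174.5032 / 98.7643 = 1.76687

1.77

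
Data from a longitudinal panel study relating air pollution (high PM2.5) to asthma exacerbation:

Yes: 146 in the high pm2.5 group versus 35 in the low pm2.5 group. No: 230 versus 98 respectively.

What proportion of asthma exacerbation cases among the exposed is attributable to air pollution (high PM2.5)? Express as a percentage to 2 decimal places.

From the description: a = 146, b = 230, c = 35, d = 98.
Risk in exposed = 146/376 = 0.38830; risk in unexposed = 35/133 = 0.26316.
RR = 0.38830/0.26316 = 1.47553
AR% = (RR − 1)/RR × 100 = (1.47553 − 1)/1.47553 × 100 = 32.2278%

32.23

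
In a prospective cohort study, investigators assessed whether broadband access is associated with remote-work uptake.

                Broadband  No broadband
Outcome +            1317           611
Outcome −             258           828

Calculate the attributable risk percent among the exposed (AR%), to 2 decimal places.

Reading the table with exposure as columns: a = 1317 (Broadband, case), b = 258 (Broadband, non-case), c = 611 (No broadband, case), d = 828.
Risk in exposed = 1317/1575 = 0.83619; risk in unexposed = 611/1439 = 0.42460.
RR = 0.83619/0.42460 = 1.96936
AR% = (RR − 1)/RR × 100 = (1.96936 − 1)/1.96936 × 100 = 49.2220%

49.22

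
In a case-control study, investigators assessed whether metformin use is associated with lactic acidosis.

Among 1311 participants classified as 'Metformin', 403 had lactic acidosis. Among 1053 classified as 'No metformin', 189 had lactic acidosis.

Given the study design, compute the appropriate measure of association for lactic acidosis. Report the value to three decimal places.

2.029

From the description: a = 403, b = 908, c = 189, d = 864.
This is a case-control study: participants were sampled on outcome status, so risks in the source population cannot be estimated directly — relative risk is not valid here. The odds ratio is the appropriate measure.
OR = (a·d)/(b·c) = (403 × 864) / (908 × 189) = 348192 / 171612 = 2.02895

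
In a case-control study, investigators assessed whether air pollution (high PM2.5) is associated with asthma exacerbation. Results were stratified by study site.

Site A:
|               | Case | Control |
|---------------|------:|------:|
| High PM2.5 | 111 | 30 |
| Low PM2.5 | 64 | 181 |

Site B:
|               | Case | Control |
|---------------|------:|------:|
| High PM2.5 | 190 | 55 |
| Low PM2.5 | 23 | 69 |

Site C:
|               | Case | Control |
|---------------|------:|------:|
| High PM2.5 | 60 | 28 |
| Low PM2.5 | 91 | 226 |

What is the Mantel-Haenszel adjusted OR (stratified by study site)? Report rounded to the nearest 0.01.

OR_MH = Σ(aᵢdᵢ/nᵢ) / Σ(bᵢcᵢ/nᵢ), where nᵢ is the stratum total.
Stratum 1 (Site A): n = 386; a·d/n = 111·181/386 = 52.0492; b·c/n = 30·64/386 = 4.9741
Stratum 2 (Site B): n = 337; a·d/n = 190·69/337 = 38.9021; b·c/n = 55·23/337 = 3.7537
Stratum 3 (Site C): n = 405; a·d/n = 60·226/405 = 33.4815; b·c/n = 28·91/405 = 6.2914
OR_MH = (52.0492 + 38.9021 + 33.4815) / (4.9741 + 3.7537 + 6.2914) = 124.4328 / 15.0192 = 8.28494

8.28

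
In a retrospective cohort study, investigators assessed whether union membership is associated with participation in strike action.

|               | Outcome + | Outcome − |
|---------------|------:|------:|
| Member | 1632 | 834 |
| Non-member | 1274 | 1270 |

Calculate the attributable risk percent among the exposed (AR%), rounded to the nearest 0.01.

Cells: a = 1632, b = 834, c = 1274, d = 1270.
Risk in exposed = 1632/2466 = 0.66180; risk in unexposed = 1274/2544 = 0.50079.
RR = 0.66180/0.50079 = 1.32152
AR% = (RR − 1)/RR × 100 = (1.32152 − 1)/1.32152 × 100 = 24.3297%

24.33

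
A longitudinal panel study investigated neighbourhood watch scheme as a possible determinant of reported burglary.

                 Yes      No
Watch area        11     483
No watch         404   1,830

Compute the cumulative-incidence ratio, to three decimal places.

0.123

Cells: a = 11, b = 483, c = 404, d = 1830.
Risk in exposed = 11/494 = 0.02227; risk in unexposed = 404/2234 = 0.18084.
RR = 0.02227 / 0.18084 = 0.12313
The risk is 88% lower among the exposed than among the unexposed.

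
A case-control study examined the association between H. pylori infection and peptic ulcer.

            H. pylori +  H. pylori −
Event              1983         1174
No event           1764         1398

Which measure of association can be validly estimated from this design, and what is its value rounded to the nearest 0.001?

Reading the table with exposure as columns: a = 1983 (H. pylori +, case), b = 1764 (H. pylori +, non-case), c = 1174 (H. pylori −, case), d = 1398.
This is a case-control study: participants were sampled on outcome status, so risks in the source population cannot be estimated directly — relative risk is not valid here. The odds ratio is the appropriate measure.
OR = (a·d)/(b·c) = (1983 × 1398) / (1764 × 1174) = 2772234 / 2070936 = 1.33864

1.339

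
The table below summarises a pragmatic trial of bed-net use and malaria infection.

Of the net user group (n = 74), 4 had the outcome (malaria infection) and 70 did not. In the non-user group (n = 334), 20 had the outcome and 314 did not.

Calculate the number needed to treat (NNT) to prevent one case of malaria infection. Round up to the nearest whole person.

Risk in treated group = 4/74 = 0.05405; risk in control = 20/334 = 0.05988.
Absolute risk reduction = 0.05988 − 0.05405 = 0.00583
NNT = 1 / ARR = 1 / 0.00583 = 171.639 → round up → 172

172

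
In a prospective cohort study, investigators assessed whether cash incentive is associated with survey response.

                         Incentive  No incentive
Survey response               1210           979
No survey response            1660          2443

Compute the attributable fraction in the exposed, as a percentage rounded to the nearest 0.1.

32.1

Reading the table with exposure as columns: a = 1210 (Incentive, case), b = 1660 (Incentive, non-case), c = 979 (No incentive, case), d = 2443.
Risk in exposed = 1210/2870 = 0.42160; risk in unexposed = 979/3422 = 0.28609.
RR = 0.42160/0.28609 = 1.47367
AR% = (RR − 1)/RR × 100 = (1.47367 − 1)/1.47367 × 100 = 32.1423%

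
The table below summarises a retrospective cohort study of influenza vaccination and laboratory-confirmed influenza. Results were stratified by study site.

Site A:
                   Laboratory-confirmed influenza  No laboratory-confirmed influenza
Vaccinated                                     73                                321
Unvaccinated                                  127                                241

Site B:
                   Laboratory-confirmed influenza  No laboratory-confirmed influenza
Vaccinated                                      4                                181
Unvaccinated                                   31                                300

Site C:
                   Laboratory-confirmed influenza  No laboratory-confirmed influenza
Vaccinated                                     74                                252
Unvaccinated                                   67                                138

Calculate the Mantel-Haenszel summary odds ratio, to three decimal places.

OR_MH = Σ(aᵢdᵢ/nᵢ) / Σ(bᵢcᵢ/nᵢ), where nᵢ is the stratum total.
Stratum 1 (Site A): n = 762; a·d/n = 73·241/762 = 23.0879; b·c/n = 321·127/762 = 53.5000
Stratum 2 (Site B): n = 516; a·d/n = 4·300/516 = 2.3256; b·c/n = 181·31/516 = 10.8740
Stratum 3 (Site C): n = 531; a·d/n = 74·138/531 = 19.2316; b·c/n = 252·67/531 = 31.7966
OR_MH = (23.0879 + 2.3256 + 19.2316) / (53.5000 + 10.8740 + 31.7966) = 44.6451 / 96.1706 = 0.46423

0.464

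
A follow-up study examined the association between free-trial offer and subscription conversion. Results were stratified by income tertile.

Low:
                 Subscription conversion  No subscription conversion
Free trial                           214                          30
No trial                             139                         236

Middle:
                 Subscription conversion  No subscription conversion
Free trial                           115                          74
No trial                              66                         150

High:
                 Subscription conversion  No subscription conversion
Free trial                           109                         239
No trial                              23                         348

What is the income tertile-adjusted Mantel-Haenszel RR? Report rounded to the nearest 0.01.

RR_MH = Σ(aᵢ·n₀ᵢ/nᵢ) / Σ(cᵢ·n₁ᵢ/nᵢ), with n₁ᵢ = aᵢ+bᵢ (exposed), n₀ᵢ = cᵢ+dᵢ (unexposed), nᵢ = n₁ᵢ+n₀ᵢ.
Stratum 1 (Low): n₁ = 244, n₀ = 375, n = 619; a·n₀/n = 214·375/619 = 129.6446; c·n₁/n = 139·244/619 = 54.7916
Stratum 2 (Middle): n₁ = 189, n₀ = 216, n = 405; a·n₀/n = 115·216/405 = 61.3333; c·n₁/n = 66·189/405 = 30.8000
Stratum 3 (High): n₁ = 348, n₀ = 371, n = 719; a·n₀/n = 109·371/719 = 56.2434; c·n₁/n = 23·348/719 = 11.1321
RR_MH = (129.6446 + 61.3333 + 56.2434) / (54.7916 + 30.8000 + 11.1321) = 247.2213 / 96.7237 = 2.55595

2.56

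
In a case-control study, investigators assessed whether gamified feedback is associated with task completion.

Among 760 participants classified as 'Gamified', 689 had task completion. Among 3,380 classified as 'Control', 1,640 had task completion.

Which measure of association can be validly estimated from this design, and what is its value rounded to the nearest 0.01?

10.30

From the description: a = 689, b = 71, c = 1640, d = 1740.
This is a case-control study: participants were sampled on outcome status, so risks in the source population cannot be estimated directly — relative risk is not valid here. The odds ratio is the appropriate measure.
OR = (a·d)/(b·c) = (689 × 1740) / (71 × 1640) = 1198860 / 116440 = 10.29595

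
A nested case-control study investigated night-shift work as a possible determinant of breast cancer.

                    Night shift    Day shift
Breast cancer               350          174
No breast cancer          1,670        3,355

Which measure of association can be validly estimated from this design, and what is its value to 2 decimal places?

Reading the table with exposure as columns: a = 350 (Night shift, case), b = 1670 (Night shift, non-case), c = 174 (Day shift, case), d = 3355.
This is a nested case-control study: participants were sampled on outcome status, so risks in the source population cannot be estimated directly — relative risk is not valid here. The odds ratio is the appropriate measure.
OR = (a·d)/(b·c) = (350 × 3355) / (1670 × 174) = 1174250 / 290580 = 4.04106

4.04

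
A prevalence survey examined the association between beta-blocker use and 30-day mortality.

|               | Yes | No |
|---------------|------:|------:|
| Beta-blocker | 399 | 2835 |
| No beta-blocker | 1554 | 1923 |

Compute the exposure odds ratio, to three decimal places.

0.174

Cells: a = 399, b = 2835, c = 1554, d = 1923.
OR = (a·d)/(b·c) = (399 × 1923) / (2835 × 1554) = 767277 / 4405590 = 0.17416
Exposure is associated with lower odds of 30-day mortality (OR = 0.17 < 1).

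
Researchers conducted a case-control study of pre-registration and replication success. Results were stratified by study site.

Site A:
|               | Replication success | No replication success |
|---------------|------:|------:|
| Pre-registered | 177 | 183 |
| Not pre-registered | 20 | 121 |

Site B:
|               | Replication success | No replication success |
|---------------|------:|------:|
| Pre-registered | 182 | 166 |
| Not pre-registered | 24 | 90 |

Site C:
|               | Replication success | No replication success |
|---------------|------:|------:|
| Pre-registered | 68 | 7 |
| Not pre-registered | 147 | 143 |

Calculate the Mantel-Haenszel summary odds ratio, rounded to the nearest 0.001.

5.592

OR_MH = Σ(aᵢdᵢ/nᵢ) / Σ(bᵢcᵢ/nᵢ), where nᵢ is the stratum total.
Stratum 1 (Site A): n = 501; a·d/n = 177·121/501 = 42.7485; b·c/n = 183·20/501 = 7.3054
Stratum 2 (Site B): n = 462; a·d/n = 182·90/462 = 35.4545; b·c/n = 166·24/462 = 8.6234
Stratum 3 (Site C): n = 365; a·d/n = 68·143/365 = 26.6411; b·c/n = 7·147/365 = 2.8192
OR_MH = (42.7485 + 35.4545 + 26.6411) / (7.3054 + 8.6234 + 2.8192) = 104.8441 / 18.7479 = 5.59230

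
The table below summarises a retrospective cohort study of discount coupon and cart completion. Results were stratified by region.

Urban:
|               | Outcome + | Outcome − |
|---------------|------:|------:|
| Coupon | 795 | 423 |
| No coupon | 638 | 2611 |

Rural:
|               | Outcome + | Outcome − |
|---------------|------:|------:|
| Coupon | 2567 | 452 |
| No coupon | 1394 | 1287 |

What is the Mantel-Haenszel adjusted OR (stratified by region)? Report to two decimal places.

OR_MH = Σ(aᵢdᵢ/nᵢ) / Σ(bᵢcᵢ/nᵢ), where nᵢ is the stratum total.
Stratum 1 (Urban): n = 4467; a·d/n = 795·2611/4467 = 464.6844; b·c/n = 423·638/4467 = 60.4150
Stratum 2 (Rural): n = 5700; a·d/n = 2567·1287/5700 = 579.6016; b·c/n = 452·1394/5700 = 110.5418
OR_MH = (464.6844 + 579.6016) / (60.4150 + 110.5418) = 1044.2859 / 170.9568 = 6.10848

6.11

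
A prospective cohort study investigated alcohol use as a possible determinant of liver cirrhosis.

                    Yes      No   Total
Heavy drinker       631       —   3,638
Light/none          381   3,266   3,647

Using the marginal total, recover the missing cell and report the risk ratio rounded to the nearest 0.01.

The missing cell is in the exposed row: 3638 − 631 = 3007.
So a = 631, b = 3007, c = 381, d = 3266.
RR = [a/(a+b)] / [c/(c+d)] = (631/3638) / (381/3647) = 0.17345/0.10447 = 1.66027

1.66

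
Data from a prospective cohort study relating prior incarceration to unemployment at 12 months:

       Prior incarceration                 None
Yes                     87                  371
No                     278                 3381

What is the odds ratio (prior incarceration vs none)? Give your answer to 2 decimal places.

Reading the table with exposure as columns: a = 87 (Prior incarceration, case), b = 278 (Prior incarceration, non-case), c = 371 (None, case), d = 3381.
OR = (a·d)/(b·c) = (87 × 3381) / (278 × 371) = 294147 / 103138 = 2.85198
The odds of unemployment at 12 months are about 2.85 times as high in the prior incarceration group.

2.85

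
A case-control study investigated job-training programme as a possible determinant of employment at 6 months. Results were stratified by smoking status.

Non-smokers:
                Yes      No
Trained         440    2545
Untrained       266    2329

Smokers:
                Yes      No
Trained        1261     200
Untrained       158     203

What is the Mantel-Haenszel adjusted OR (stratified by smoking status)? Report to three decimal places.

OR_MH = Σ(aᵢdᵢ/nᵢ) / Σ(bᵢcᵢ/nᵢ), where nᵢ is the stratum total.
Stratum 1 (Non-smokers): n = 5580; a·d/n = 440·2329/5580 = 183.6487; b·c/n = 2545·266/5580 = 121.3208
Stratum 2 (Smokers): n = 1822; a·d/n = 1261·203/1822 = 140.4956; b·c/n = 200·158/1822 = 17.3436
OR_MH = (183.6487 + 140.4956) / (121.3208 + 17.3436) = 324.1444 / 138.6644 = 2.33762

2.338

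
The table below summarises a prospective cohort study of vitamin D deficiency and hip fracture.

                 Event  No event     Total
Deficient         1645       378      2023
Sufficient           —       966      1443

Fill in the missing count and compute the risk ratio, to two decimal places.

2.46

The missing cell is in the unexposed row: 1443 − 966 = 477.
So a = 1645, b = 378, c = 477, d = 966.
RR = [a/(a+b)] / [c/(c+d)] = (1645/2023) / (477/1443) = 0.81315/0.33056 = 2.45990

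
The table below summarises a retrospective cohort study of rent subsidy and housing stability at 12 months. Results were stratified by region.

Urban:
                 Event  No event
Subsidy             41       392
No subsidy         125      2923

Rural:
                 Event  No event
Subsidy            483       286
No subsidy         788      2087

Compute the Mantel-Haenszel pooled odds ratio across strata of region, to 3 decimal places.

OR_MH = Σ(aᵢdᵢ/nᵢ) / Σ(bᵢcᵢ/nᵢ), where nᵢ is the stratum total.
Stratum 1 (Urban): n = 3481; a·d/n = 41·2923/3481 = 34.4278; b·c/n = 392·125/3481 = 14.0764
Stratum 2 (Rural): n = 3644; a·d/n = 483·2087/3644 = 276.6249; b·c/n = 286·788/3644 = 61.8463
OR_MH = (34.4278 + 276.6249) / (14.0764 + 61.8463) = 311.0526 / 75.9227 = 4.09696

4.097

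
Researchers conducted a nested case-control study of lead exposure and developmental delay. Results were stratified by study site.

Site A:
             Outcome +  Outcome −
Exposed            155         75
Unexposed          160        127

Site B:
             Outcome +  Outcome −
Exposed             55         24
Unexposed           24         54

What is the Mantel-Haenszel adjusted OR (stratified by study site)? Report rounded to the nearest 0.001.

OR_MH = Σ(aᵢdᵢ/nᵢ) / Σ(bᵢcᵢ/nᵢ), where nᵢ is the stratum total.
Stratum 1 (Site A): n = 517; a·d/n = 155·127/517 = 38.0754; b·c/n = 75·160/517 = 23.2108
Stratum 2 (Site B): n = 157; a·d/n = 55·54/157 = 18.9172; b·c/n = 24·24/157 = 3.6688
OR_MH = (38.0754 + 18.9172) / (23.2108 + 3.6688) = 56.9926 / 26.8796 = 2.12029

2.120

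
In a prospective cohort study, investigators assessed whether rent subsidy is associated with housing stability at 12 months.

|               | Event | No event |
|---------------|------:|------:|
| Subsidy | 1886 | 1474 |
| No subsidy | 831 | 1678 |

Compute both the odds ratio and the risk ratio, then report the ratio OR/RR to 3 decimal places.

1.525

Cells: a = 1886, b = 1474, c = 831, d = 1678.
OR = (1886·1678)/(1474·831) = 3164708/1224894 = 2.58366
Risk in exposed = 1886/3360 = 0.56131; risk in unexposed = 831/2509 = 0.33121; RR = 1.69474
OR/RR = 2.58366 / 1.69474 = 1.52452
The outcome is not rare, so the OR lies further from 1 than the RR.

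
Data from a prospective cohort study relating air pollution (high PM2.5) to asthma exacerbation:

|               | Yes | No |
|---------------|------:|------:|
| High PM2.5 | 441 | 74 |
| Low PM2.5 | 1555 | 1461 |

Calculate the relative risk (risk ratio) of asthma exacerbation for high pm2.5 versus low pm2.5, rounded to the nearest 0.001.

1.661

Cells: a = 441, b = 74, c = 1555, d = 1461.
Risk in exposed = 441/515 = 0.85631; risk in unexposed = 1555/3016 = 0.51558.
RR = 0.85631 / 0.51558 = 1.66086
The risk among the exposed is 1.66 times that among the unexposed.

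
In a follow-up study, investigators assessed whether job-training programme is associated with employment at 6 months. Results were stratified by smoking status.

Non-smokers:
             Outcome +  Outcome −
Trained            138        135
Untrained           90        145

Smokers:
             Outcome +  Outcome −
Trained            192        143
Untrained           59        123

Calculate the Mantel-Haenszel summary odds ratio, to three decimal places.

OR_MH = Σ(aᵢdᵢ/nᵢ) / Σ(bᵢcᵢ/nᵢ), where nᵢ is the stratum total.
Stratum 1 (Non-smokers): n = 508; a·d/n = 138·145/508 = 39.3898; b·c/n = 135·90/508 = 23.9173
Stratum 2 (Smokers): n = 517; a·d/n = 192·123/517 = 45.6789; b·c/n = 143·59/517 = 16.3191
OR_MH = (39.3898 + 45.6789) / (23.9173 + 16.3191) = 85.0687 / 40.2365 = 2.11422

2.114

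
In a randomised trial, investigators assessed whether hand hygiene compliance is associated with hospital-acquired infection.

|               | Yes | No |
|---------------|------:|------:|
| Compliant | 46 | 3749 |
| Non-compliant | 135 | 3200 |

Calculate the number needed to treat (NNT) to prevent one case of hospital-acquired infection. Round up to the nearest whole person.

Risk in treated group = 46/3795 = 0.01212; risk in control = 135/3335 = 0.04048.
Absolute risk reduction = 0.04048 − 0.01212 = 0.02836
NNT = 1 / ARR = 1 / 0.02836 = 35.263 → round up → 36

36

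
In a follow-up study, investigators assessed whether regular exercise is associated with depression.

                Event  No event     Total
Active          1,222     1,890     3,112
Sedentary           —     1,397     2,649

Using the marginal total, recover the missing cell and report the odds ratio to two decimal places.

0.72

The missing cell is in the unexposed row: 2649 − 1397 = 1252.
So a = 1222, b = 1890, c = 1252, d = 1397.
OR = (a·d)/(b·c) = (1222 × 1397) / (1890 × 1252) = 1707134 / 2366280 = 0.72144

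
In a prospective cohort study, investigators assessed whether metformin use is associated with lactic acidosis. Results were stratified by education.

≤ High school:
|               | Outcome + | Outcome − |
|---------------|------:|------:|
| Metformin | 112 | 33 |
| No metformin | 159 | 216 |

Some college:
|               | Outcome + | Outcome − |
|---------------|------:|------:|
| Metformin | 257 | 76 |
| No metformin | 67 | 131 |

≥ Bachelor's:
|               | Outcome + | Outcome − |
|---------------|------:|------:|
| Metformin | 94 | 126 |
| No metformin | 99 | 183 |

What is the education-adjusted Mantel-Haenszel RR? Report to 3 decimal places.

1.768

RR_MH = Σ(aᵢ·n₀ᵢ/nᵢ) / Σ(cᵢ·n₁ᵢ/nᵢ), with n₁ᵢ = aᵢ+bᵢ (exposed), n₀ᵢ = cᵢ+dᵢ (unexposed), nᵢ = n₁ᵢ+n₀ᵢ.
Stratum 1 (≤ High school): n₁ = 145, n₀ = 375, n = 520; a·n₀/n = 112·375/520 = 80.7692; c·n₁/n = 159·145/520 = 44.3365
Stratum 2 (Some college): n₁ = 333, n₀ = 198, n = 531; a·n₀/n = 257·198/531 = 95.8305; c·n₁/n = 67·333/531 = 42.0169
Stratum 3 (≥ Bachelor's): n₁ = 220, n₀ = 282, n = 502; a·n₀/n = 94·282/502 = 52.8048; c·n₁/n = 99·220/502 = 43.3865
RR_MH = (80.7692 + 95.8305 + 52.8048) / (44.3365 + 42.0169 + 43.3865) = 229.4045 / 129.7399 = 1.76819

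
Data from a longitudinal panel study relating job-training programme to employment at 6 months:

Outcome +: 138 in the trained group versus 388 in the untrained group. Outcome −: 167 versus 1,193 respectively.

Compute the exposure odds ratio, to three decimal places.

From the description: a = 138, b = 167, c = 388, d = 1193.
OR = (a·d)/(b·c) = (138 × 1193) / (167 × 388) = 164634 / 64796 = 2.54080
The odds of employment at 6 months are about 2.54 times as high in the trained group.

2.541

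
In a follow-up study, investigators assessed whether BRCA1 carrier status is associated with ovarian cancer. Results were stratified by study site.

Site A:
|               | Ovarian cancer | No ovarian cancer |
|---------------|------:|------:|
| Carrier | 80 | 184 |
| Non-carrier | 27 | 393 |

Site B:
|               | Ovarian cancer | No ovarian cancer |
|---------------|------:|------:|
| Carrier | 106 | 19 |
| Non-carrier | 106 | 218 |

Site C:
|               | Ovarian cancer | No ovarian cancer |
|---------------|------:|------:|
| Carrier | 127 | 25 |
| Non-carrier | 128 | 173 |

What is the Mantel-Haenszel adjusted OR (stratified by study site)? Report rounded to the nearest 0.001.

7.757

OR_MH = Σ(aᵢdᵢ/nᵢ) / Σ(bᵢcᵢ/nᵢ), where nᵢ is the stratum total.
Stratum 1 (Site A): n = 684; a·d/n = 80·393/684 = 45.9649; b·c/n = 184·27/684 = 7.2632
Stratum 2 (Site B): n = 449; a·d/n = 106·218/449 = 51.4655; b·c/n = 19·106/449 = 4.4855
Stratum 3 (Site C): n = 453; a·d/n = 127·173/453 = 48.5011; b·c/n = 25·128/453 = 7.0640
OR_MH = (45.9649 + 51.4655 + 48.5011) / (7.2632 + 4.4855 + 7.0640) = 145.9315 / 18.8127 = 7.75707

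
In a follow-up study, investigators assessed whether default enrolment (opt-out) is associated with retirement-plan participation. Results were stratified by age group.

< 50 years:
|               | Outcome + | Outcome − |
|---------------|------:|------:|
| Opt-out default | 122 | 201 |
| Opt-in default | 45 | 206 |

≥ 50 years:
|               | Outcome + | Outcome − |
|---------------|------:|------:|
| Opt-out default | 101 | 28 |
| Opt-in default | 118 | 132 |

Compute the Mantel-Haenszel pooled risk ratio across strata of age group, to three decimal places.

1.832

RR_MH = Σ(aᵢ·n₀ᵢ/nᵢ) / Σ(cᵢ·n₁ᵢ/nᵢ), with n₁ᵢ = aᵢ+bᵢ (exposed), n₀ᵢ = cᵢ+dᵢ (unexposed), nᵢ = n₁ᵢ+n₀ᵢ.
Stratum 1 (< 50 years): n₁ = 323, n₀ = 251, n = 574; a·n₀/n = 122·251/574 = 53.3484; c·n₁/n = 45·323/574 = 25.3223
Stratum 2 (≥ 50 years): n₁ = 129, n₀ = 250, n = 379; a·n₀/n = 101·250/379 = 66.6227; c·n₁/n = 118·129/379 = 40.1636
RR_MH = (53.3484 + 66.6227) / (25.3223 + 40.1636) = 119.9711 / 65.4859 = 1.83201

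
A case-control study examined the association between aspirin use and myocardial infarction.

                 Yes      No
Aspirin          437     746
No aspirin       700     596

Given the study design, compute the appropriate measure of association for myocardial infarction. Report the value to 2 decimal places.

Cells: a = 437, b = 746, c = 700, d = 596.
This is a case-control study: participants were sampled on outcome status, so risks in the source population cannot be estimated directly — relative risk is not valid here. The odds ratio is the appropriate measure.
OR = (a·d)/(b·c) = (437 × 596) / (746 × 700) = 260452 / 522200 = 0.49876

0.50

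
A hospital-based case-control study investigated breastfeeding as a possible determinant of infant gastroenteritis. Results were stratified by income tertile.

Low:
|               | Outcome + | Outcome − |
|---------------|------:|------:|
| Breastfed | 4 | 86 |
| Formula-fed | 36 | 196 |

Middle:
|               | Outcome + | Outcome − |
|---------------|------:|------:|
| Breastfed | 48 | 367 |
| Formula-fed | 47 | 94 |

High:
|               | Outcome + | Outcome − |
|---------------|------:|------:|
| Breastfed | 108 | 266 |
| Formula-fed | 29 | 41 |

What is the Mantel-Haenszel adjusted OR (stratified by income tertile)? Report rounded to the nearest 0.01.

0.35

OR_MH = Σ(aᵢdᵢ/nᵢ) / Σ(bᵢcᵢ/nᵢ), where nᵢ is the stratum total.
Stratum 1 (Low): n = 322; a·d/n = 4·196/322 = 2.4348; b·c/n = 86·36/322 = 9.6149
Stratum 2 (Middle): n = 556; a·d/n = 48·94/556 = 8.1151; b·c/n = 367·47/556 = 31.0234
Stratum 3 (High): n = 444; a·d/n = 108·41/444 = 9.9730; b·c/n = 266·29/444 = 17.3739
OR_MH = (2.4348 + 8.1151 + 9.9730) / (9.6149 + 31.0234 + 17.3739) = 20.5229 / 58.0122 = 0.35377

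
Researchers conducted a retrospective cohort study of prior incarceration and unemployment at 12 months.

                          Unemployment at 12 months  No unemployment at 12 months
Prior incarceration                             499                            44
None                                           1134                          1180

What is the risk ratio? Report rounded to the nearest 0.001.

Cells: a = 499, b = 44, c = 1134, d = 1180.
Risk in exposed = 499/543 = 0.91897; risk in unexposed = 1134/2314 = 0.49006.
RR = 0.91897 / 0.49006 = 1.87521
The risk among the exposed is 1.88 times that among the unexposed.

1.875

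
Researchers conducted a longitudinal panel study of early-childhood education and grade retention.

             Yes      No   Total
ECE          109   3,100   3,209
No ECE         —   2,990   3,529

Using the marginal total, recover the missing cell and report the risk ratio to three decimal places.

The missing cell is in the unexposed row: 3529 − 2990 = 539.
So a = 109, b = 3100, c = 539, d = 2990.
RR = [a/(a+b)] / [c/(c+d)] = (109/3209) / (539/3529) = 0.03397/0.15273 = 0.22239

0.222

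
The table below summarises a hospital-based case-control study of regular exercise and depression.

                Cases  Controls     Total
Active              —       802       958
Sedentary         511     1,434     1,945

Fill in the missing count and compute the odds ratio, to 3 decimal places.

The missing cell is in the exposed row: 958 − 802 = 156.
So a = 156, b = 802, c = 511, d = 1434.
OR = (a·d)/(b·c) = (156 × 1434) / (802 × 511) = 223704 / 409822 = 0.54586

0.546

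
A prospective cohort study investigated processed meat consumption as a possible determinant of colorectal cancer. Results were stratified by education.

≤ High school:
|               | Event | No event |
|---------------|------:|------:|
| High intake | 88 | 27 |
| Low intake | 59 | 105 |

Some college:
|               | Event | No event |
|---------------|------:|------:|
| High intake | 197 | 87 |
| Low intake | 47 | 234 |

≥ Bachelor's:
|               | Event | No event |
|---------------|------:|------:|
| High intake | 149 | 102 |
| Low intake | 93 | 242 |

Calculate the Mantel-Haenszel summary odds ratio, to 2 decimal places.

6.05

OR_MH = Σ(aᵢdᵢ/nᵢ) / Σ(bᵢcᵢ/nᵢ), where nᵢ is the stratum total.
Stratum 1 (≤ High school): n = 279; a·d/n = 88·105/279 = 33.1183; b·c/n = 27·59/279 = 5.7097
Stratum 2 (Some college): n = 565; a·d/n = 197·234/565 = 81.5894; b·c/n = 87·47/565 = 7.2372
Stratum 3 (≥ Bachelor's): n = 586; a·d/n = 149·242/586 = 61.5324; b·c/n = 102·93/586 = 16.1877
OR_MH = (33.1183 + 81.5894 + 61.5324) / (5.7097 + 7.2372 + 16.1877) = 176.2401 / 29.1346 = 6.04918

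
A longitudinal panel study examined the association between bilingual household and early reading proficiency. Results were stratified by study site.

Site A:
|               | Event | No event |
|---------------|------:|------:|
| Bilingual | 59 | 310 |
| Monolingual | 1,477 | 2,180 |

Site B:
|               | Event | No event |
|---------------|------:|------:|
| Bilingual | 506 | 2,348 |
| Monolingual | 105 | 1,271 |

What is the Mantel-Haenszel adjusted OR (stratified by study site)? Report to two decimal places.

OR_MH = Σ(aᵢdᵢ/nᵢ) / Σ(bᵢcᵢ/nᵢ), where nᵢ is the stratum total.
Stratum 1 (Site A): n = 4026; a·d/n = 59·2180/4026 = 31.9473; b·c/n = 310·1477/4026 = 113.7283
Stratum 2 (Site B): n = 4230; a·d/n = 506·1271/4230 = 152.0392; b·c/n = 2348·105/4230 = 58.2837
OR_MH = (31.9473 + 152.0392) / (113.7283 + 58.2837) = 183.9866 / 172.0120 = 1.06962

1.07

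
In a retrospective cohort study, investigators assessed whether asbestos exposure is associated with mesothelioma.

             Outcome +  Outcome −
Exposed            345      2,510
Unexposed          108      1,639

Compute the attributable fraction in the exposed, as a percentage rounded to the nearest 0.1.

Cells: a = 345, b = 2510, c = 108, d = 1639.
Risk in exposed = 345/2855 = 0.12084; risk in unexposed = 108/1747 = 0.06182.
RR = 0.12084/0.06182 = 1.95471
AR% = (RR − 1)/RR × 100 = (1.95471 − 1)/1.95471 × 100 = 48.8415%

48.8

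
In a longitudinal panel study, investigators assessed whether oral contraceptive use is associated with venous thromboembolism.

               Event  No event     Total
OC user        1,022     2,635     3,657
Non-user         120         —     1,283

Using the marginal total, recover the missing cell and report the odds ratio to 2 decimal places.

The missing cell is in the unexposed row: 1283 − 120 = 1163.
So a = 1022, b = 2635, c = 120, d = 1163.
OR = (a·d)/(b·c) = (1022 × 1163) / (2635 × 120) = 1188586 / 316200 = 3.75897

3.76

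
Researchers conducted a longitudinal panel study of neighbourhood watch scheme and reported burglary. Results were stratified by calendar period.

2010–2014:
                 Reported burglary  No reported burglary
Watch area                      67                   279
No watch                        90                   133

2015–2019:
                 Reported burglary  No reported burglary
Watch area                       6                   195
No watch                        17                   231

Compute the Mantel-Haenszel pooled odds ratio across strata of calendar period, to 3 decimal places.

0.364

OR_MH = Σ(aᵢdᵢ/nᵢ) / Σ(bᵢcᵢ/nᵢ), where nᵢ is the stratum total.
Stratum 1 (2010–2014): n = 569; a·d/n = 67·133/569 = 15.6608; b·c/n = 279·90/569 = 44.1301
Stratum 2 (2015–2019): n = 449; a·d/n = 6·231/449 = 3.0869; b·c/n = 195·17/449 = 7.3831
OR_MH = (15.6608 + 3.0869) / (44.1301 + 7.3831) = 18.7477 / 51.5131 = 0.36394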